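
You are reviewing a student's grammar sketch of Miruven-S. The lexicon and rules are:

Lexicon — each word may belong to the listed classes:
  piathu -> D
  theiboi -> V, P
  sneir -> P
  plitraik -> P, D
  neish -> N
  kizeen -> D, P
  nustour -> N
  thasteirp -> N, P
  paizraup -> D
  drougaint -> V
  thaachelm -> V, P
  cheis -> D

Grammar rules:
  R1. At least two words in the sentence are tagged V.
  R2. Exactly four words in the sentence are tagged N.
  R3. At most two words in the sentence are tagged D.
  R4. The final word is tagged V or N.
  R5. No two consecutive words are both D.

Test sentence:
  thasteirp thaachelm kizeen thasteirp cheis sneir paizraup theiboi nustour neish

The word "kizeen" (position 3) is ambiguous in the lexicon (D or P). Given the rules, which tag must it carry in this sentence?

P

Candidates per position — 1:thasteirp {N,P}; 2:thaachelm {V,P}; 3:kizeen {D,P}; 4:thasteirp {N,P}; 5:cheis {D}; 6:sneir {P}; 7:paizraup {D}; 8:theiboi {V,P}; 9:nustour {N}; 10:neish {N}.
If word 1 were P, no tagging could satisfy rule 2; so word 1 is N.
If word 2 were P, no tagging could satisfy rule 1; so word 2 is V.
If word 3 were D, no tagging could satisfy rule 3; so word 3 is P.
If word 4 were P, no tagging could satisfy rule 2; so word 4 is N.
If word 8 were P, no tagging could satisfy rule 1; so word 8 is V.
So the tagging must be: N V P N D P D V N N.
Verifying each rule — rule 1 satisfied; rule 2 satisfied; rule 3 satisfied; rule 4 satisfied; rule 5 satisfied.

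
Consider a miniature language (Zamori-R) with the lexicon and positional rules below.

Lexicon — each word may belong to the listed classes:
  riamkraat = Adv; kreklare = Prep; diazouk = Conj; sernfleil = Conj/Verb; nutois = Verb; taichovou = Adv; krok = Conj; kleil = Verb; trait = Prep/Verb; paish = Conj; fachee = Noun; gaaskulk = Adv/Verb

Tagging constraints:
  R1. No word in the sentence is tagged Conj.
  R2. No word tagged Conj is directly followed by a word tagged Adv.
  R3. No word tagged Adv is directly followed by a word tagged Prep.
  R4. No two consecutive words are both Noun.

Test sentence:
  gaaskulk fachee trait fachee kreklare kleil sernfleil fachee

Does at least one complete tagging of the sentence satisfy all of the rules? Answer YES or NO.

Candidates per position — 1:gaaskulk {Adv,Verb}; 2:fachee {Noun}; 3:trait {Prep,Verb}; 4:fachee {Noun}; 5:kreklare {Prep}; 6:kleil {Verb}; 7:sernfleil {Conj,Verb}; 8:fachee {Noun}.
One satisfying assignment: Adv Noun Verb Noun Prep Verb Verb Noun.
Check: rule 1 satisfied; rule 2 satisfied; rule 3 satisfied; rule 4 satisfied.

YES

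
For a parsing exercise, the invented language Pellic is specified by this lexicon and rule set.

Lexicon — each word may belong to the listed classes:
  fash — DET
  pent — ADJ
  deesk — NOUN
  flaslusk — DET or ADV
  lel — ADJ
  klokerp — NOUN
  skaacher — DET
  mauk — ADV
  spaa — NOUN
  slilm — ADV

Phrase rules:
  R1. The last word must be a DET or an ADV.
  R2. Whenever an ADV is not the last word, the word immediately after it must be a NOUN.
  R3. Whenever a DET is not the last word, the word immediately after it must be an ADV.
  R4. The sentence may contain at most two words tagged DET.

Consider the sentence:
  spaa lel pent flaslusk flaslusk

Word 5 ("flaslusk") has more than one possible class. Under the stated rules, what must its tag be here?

Candidates per position — 1:spaa {NOUN}; 2:lel {ADJ}; 3:pent {ADJ}; 4:flaslusk {DET,ADV}; 5:flaslusk {DET,ADV}.
At position 4, choosing ADV makes rule 2 impossible to satisfy; hence DET.
At position 5, choosing DET makes rule 3 impossible to satisfy; hence ADV.
The only consistent sequence is: NOUN ADJ ADJ DET ADV.
Checking: rule 1 ok; rule 2 ok; rule 3 ok; rule 4 ok.

ADV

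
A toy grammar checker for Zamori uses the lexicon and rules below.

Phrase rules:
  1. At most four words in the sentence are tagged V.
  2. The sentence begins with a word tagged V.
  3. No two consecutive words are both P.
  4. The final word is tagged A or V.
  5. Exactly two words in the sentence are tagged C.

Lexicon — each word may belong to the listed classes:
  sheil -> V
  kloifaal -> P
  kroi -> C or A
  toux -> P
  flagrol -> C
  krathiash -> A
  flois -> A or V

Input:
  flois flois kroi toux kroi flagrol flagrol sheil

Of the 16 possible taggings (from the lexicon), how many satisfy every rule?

2

Candidates per position — 1:flois {A,V}; 2:flois {A,V}; 3:kroi {C,A}; 4:toux {P}; 5:kroi {C,A}; 6:flagrol {C}; 7:flagrol {C}; 8:sheil {V}.
There are 16 candidate sequences in total.
The sequences that satisfy every rule: V A A P A C C V; V V A P A C C V.
Count = 2.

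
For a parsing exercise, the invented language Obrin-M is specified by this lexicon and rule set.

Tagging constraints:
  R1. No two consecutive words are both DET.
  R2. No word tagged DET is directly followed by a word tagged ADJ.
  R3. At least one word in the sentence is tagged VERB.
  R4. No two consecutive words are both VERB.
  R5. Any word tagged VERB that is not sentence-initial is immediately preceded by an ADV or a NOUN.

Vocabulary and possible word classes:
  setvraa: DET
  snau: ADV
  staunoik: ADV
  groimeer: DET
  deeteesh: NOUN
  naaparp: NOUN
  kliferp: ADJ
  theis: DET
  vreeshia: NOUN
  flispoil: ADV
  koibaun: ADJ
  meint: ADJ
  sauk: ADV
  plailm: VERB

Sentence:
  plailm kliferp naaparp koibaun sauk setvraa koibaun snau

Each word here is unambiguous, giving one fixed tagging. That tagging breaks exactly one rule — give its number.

2

Fixed tagging: VERB ADJ NOUN ADJ ADV DET ADJ ADV.
Applying the rules: R1 ok, R2 fails, R3 ok, R4 ok, R5 ok.
Only rule 2 fails.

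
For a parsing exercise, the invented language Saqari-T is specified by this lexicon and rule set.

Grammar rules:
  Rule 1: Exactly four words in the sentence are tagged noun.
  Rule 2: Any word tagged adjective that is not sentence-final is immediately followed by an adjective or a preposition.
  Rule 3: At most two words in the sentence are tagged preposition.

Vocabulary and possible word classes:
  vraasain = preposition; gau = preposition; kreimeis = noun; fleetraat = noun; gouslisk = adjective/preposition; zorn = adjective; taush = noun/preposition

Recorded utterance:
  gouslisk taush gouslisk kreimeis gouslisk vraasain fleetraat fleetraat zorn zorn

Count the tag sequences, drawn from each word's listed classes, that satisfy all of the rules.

Candidates per position — 1:gouslisk {adjective,preposition}; 2:taush {noun,preposition}; 3:gouslisk {adjective,preposition}; 4:kreimeis {noun}; 5:gouslisk {adjective,preposition}; 6:vraasain {preposition}; 7:fleetraat {noun}; 8:fleetraat {noun}; 9:zorn {adjective}; 10:zorn {adjective}.
There are 16 candidate sequences in total.
Every candidate sequence violates at least one rule; no consistent tagging exists.
Count = 0.

0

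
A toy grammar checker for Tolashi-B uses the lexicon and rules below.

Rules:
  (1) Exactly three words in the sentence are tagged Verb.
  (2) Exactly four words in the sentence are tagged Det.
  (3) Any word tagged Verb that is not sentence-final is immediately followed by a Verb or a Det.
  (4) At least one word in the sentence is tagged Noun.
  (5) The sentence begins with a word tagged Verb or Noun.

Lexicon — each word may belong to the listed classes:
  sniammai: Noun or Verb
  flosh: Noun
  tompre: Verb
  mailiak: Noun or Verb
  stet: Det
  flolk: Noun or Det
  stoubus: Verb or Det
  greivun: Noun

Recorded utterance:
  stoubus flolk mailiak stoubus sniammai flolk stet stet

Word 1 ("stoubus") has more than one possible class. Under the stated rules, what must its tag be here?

Verb

Candidates per position — 1:stoubus {Verb,Det}; 2:flolk {Noun,Det}; 3:mailiak {Noun,Verb}; 4:stoubus {Verb,Det}; 5:sniammai {Noun,Verb}; 6:flolk {Noun,Det}; 7:stet {Det}; 8:stet {Det}.
Word 1 cannot be Det — rule 5 would then fail for every completion. It is Verb.
Word 2 cannot be Noun — rule 3 would then fail for every completion. It is Det.
The remaining ambiguous positions (3, 4, 5, 6) are resolved jointly — only one combination satisfies every rule.
That leaves exactly one tagging: Verb Det Noun Verb Verb Det Det Det.
Check: rule 1 satisfied; rule 2 satisfied; rule 3 satisfied; rule 4 satisfied; rule 5 satisfied.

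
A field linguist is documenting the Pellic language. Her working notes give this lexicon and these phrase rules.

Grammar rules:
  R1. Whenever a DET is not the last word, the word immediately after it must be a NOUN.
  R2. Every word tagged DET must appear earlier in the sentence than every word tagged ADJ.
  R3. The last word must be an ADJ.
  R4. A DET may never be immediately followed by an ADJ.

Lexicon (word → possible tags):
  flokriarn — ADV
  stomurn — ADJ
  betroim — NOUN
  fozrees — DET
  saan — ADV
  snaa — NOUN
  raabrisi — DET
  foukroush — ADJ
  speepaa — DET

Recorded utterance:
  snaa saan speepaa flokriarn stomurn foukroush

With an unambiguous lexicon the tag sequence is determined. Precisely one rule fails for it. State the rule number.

Fixed tagging: NOUN ADV DET ADV ADJ ADJ.
Applying the rules: R1 fail, R2 pass, R3 pass, R4 pass.
Only rule 1 fails.

1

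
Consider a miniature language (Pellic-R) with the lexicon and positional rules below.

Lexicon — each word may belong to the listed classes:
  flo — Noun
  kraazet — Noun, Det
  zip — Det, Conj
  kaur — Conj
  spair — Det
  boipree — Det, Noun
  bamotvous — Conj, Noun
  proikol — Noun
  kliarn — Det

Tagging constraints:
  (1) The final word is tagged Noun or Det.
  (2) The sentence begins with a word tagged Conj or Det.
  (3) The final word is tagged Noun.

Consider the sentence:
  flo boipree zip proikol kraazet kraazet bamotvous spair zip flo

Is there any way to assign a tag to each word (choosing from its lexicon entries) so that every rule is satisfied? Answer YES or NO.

NO

Candidates per position — 1:flo {Noun}; 2:boipree {Det,Noun}; 3:zip {Det,Conj}; 4:proikol {Noun}; 5:kraazet {Noun,Det}; 6:kraazet {Noun,Det}; 7:bamotvous {Conj,Noun}; 8:spair {Det}; 9:zip {Det,Conj}; 10:flo {Noun}.
Rule 2 cannot be satisfied by any choice of tags from the lexicon.
So there is no consistent tagging.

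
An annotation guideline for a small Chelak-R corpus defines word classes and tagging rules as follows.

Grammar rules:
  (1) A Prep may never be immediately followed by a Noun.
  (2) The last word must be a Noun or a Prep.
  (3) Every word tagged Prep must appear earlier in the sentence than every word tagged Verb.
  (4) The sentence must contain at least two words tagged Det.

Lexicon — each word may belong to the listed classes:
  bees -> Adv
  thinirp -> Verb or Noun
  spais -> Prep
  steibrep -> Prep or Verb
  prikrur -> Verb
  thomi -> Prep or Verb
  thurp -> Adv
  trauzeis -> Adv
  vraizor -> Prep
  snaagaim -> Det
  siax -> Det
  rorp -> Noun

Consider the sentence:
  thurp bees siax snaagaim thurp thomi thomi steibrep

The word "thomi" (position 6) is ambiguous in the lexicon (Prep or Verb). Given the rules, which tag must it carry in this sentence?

Prep

Candidates per position — 1:thurp {Adv}; 2:bees {Adv}; 3:siax {Det}; 4:snaagaim {Det}; 5:thurp {Adv}; 6:thomi {Prep,Verb}; 7:thomi {Prep,Verb}; 8:steibrep {Prep,Verb}.
If word 8 were Verb, no tagging could satisfy rule 2; so word 8 is Prep.
If word 6 were Verb, no tagging could satisfy rule 3; so word 6 is Prep.
If word 7 were Verb, no tagging could satisfy rule 3; so word 7 is Prep.
The only consistent sequence is: Adv Adv Det Det Adv Prep Prep Prep.
Check: rule 1 holds; rule 2 holds; rule 3 holds; rule 4 holds.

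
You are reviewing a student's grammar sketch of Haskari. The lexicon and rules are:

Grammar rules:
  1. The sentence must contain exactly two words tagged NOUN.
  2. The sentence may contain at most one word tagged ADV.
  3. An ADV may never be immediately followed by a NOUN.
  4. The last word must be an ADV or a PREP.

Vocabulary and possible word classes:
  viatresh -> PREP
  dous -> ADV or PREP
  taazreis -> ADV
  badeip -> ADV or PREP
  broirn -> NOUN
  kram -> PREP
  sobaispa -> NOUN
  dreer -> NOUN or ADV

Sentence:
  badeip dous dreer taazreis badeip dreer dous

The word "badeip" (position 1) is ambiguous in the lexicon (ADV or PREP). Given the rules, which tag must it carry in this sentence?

PREP

Candidates per position — 1:badeip {ADV,PREP}; 2:dous {ADV,PREP}; 3:dreer {NOUN,ADV}; 4:taazreis {ADV}; 5:badeip {ADV,PREP}; 6:dreer {NOUN,ADV}; 7:dous {ADV,PREP}.
Word 1 cannot be ADV — rule 2 would then fail for every completion. It is PREP.
Word 2 cannot be ADV — rule 2 would then fail for every completion. It is PREP.
Word 3 cannot be ADV — rule 1 would then fail for every completion. It is NOUN.
Word 5 cannot be ADV — rule 2 would then fail for every completion. It is PREP.
Word 6 cannot be ADV — rule 1 would then fail for every completion. It is NOUN.
Word 7 cannot be ADV — rule 2 would then fail for every completion. It is PREP.
The only consistent sequence is: PREP PREP NOUN ADV PREP NOUN PREP.
Checking: rule 1 ok; rule 2 ok; rule 3 ok; rule 4 ok.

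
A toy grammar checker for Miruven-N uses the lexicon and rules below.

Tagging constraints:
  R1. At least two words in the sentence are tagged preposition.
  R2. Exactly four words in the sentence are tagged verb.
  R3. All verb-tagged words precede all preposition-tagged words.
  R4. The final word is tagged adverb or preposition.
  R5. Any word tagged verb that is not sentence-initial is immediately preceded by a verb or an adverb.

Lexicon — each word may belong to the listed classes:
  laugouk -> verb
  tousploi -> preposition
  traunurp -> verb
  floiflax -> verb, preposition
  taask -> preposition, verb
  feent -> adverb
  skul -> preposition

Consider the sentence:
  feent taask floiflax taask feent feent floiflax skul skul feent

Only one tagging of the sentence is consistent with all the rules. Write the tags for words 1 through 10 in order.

adverb verb verb verb adverb adverb verb preposition preposition adverb

Candidates per position — 1:feent {adverb}; 2:taask {preposition,verb}; 3:floiflax {verb,preposition}; 4:taask {preposition,verb}; 5:feent {adverb}; 6:feent {adverb}; 7:floiflax {verb,preposition}; 8:skul {preposition}; 9:skul {preposition}; 10:feent {adverb}.
Position 2: tagging it preposition would leave rule 2 unsatisfiable, so it must be verb.
Position 3: tagging it preposition would leave rule 2 unsatisfiable, so it must be verb.
Position 4: tagging it preposition would leave rule 2 unsatisfiable, so it must be verb.
Position 7: tagging it preposition would leave rule 2 unsatisfiable, so it must be verb.
The only consistent sequence is: adverb verb verb verb adverb adverb verb preposition preposition adverb.
Verifying each rule — rule 1 ✓; rule 2 ✓; rule 3 ✓; rule 4 ✓; rule 5 ✓.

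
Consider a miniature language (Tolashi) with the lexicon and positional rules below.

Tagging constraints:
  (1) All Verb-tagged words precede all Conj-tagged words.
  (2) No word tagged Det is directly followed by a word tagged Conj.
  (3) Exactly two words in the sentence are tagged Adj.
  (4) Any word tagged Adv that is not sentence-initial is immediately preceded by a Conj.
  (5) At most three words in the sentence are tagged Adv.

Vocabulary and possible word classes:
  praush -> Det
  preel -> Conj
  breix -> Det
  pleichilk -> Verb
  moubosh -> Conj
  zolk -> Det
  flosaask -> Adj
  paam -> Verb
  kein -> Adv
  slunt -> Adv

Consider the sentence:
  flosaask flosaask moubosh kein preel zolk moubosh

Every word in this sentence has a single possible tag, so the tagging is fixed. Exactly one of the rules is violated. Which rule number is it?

Fixed tagging: Adj Adj Conj Adv Conj Det Conj.
Applying the rules: R1 holds, R2 violated, R3 holds, R4 holds, R5 holds.
Only rule 2 fails.

2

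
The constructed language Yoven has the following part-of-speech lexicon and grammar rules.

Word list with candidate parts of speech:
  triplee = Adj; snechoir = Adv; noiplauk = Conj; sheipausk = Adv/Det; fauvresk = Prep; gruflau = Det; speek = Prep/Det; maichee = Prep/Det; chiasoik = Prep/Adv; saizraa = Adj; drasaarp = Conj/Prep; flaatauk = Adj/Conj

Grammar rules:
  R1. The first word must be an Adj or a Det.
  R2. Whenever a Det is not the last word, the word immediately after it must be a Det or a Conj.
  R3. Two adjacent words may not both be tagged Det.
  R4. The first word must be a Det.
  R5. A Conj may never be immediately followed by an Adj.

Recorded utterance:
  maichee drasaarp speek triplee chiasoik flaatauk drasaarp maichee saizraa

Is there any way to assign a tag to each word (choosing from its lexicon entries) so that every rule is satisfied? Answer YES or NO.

Candidates per position — 1:maichee {Prep,Det}; 2:drasaarp {Conj,Prep}; 3:speek {Prep,Det}; 4:triplee {Adj}; 5:chiasoik {Prep,Adv}; 6:flaatauk {Adj,Conj}; 7:drasaarp {Conj,Prep}; 8:maichee {Prep,Det}; 9:saizraa {Adj}.
One satisfying assignment: Det Conj Prep Adj Prep Conj Conj Prep Adj.
Check: rule 1 satisfied; rule 2 satisfied; rule 3 satisfied; rule 4 satisfied; rule 5 satisfied.

YES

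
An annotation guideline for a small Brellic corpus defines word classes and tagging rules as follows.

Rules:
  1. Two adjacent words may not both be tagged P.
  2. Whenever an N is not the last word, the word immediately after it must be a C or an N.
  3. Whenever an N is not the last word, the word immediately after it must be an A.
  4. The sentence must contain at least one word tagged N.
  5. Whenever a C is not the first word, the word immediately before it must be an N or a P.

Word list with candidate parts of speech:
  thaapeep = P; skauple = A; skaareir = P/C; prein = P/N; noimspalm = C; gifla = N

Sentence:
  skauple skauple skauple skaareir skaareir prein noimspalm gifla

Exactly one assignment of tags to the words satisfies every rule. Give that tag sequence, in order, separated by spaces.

Candidates per position — 1:skauple {A}; 2:skauple {A}; 3:skauple {A}; 4:skaareir {P,C}; 5:skaareir {P,C}; 6:prein {P,N}; 7:noimspalm {C}; 8:gifla {N}.
If word 4 were C, no tagging could satisfy rule 5; so word 4 is P.
If word 5 were P, no tagging could satisfy rule 1; so word 5 is C.
If word 6 were N, no tagging could satisfy rule 3; so word 6 is P.
The unique satisfying tagging is: A A A P C P C N.
Rule-by-rule: rule 1 satisfied; rule 2 satisfied; rule 3 satisfied; rule 4 satisfied; rule 5 satisfied.

A A A P C P C N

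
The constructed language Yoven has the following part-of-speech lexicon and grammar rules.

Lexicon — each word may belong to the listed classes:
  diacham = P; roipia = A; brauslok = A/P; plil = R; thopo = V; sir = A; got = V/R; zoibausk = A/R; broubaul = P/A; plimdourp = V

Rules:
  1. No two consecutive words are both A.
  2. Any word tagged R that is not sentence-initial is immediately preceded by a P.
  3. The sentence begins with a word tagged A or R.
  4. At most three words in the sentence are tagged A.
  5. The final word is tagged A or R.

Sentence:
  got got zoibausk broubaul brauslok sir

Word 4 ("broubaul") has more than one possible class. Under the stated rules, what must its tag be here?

P

Candidates per position — 1:got {V,R}; 2:got {V,R}; 3:zoibausk {A,R}; 4:broubaul {P,A}; 5:brauslok {A,P}; 6:sir {A}.
At position 1, choosing V makes rule 3 impossible to satisfy; hence R.
At position 2, choosing R makes rule 2 impossible to satisfy; hence V.
At position 3, choosing R makes rule 2 impossible to satisfy; hence A.
At position 4, choosing A makes rule 1 impossible to satisfy; hence P.
At position 5, choosing A makes rule 1 impossible to satisfy; hence P.
That leaves exactly one tagging: R V A P P A.
Checking: rule 1 satisfied; rule 2 satisfied; rule 3 satisfied; rule 4 satisfied; rule 5 satisfied.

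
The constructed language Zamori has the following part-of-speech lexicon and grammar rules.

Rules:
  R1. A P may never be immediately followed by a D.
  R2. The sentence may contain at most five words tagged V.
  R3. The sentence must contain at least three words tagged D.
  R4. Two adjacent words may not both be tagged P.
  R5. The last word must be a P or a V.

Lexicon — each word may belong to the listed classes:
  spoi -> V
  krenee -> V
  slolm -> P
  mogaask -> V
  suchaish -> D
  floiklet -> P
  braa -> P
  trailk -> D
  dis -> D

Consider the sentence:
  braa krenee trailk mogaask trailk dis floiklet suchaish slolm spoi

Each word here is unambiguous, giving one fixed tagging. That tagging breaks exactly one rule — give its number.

1

Fixed tagging: P V D V D D P D P V.
Checking each rule: R1 fail, R2 pass, R3 pass, R4 pass, R5 pass.
Only rule 1 fails.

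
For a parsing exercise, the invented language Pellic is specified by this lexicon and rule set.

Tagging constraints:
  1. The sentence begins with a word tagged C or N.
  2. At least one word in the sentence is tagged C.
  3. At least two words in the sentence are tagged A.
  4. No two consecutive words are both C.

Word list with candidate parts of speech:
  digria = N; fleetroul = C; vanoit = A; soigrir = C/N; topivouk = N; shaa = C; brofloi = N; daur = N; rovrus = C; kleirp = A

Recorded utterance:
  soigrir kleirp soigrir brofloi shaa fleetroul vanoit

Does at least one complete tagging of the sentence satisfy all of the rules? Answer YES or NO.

NO

Candidates per position — 1:soigrir {C,N}; 2:kleirp {A}; 3:soigrir {C,N}; 4:brofloi {N}; 5:shaa {C}; 6:fleetroul {C}; 7:vanoit {A}.
Rule 4 cannot be satisfied by any choice of tags from the lexicon.
So there is no consistent tagging.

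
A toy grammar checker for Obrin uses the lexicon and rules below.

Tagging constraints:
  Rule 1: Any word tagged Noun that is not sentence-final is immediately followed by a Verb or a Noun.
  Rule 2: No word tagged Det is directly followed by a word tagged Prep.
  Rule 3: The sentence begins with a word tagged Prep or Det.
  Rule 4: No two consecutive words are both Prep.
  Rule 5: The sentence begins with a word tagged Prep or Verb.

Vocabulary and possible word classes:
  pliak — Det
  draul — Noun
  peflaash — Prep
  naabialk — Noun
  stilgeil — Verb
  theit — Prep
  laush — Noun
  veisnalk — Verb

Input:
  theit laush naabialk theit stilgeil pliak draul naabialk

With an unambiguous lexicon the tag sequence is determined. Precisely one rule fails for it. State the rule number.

Fixed tagging: Prep Noun Noun Prep Verb Det Noun Noun.
Checking each rule: R1 fails, R2 ok, R3 ok, R4 ok, R5 ok.
Only rule 1 fails.

1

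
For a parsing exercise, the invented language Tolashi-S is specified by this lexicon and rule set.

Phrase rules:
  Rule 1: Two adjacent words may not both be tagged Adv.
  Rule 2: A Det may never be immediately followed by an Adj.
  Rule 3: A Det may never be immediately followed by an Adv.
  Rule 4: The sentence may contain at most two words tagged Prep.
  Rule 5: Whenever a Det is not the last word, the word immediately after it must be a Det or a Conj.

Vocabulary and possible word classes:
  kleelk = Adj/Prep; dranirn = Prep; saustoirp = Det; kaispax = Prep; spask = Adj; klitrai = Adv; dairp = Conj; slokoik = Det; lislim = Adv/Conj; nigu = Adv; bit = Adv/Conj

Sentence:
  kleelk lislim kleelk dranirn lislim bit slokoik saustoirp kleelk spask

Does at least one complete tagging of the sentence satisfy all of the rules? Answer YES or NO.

NO

Candidates per position — 1:kleelk {Adj,Prep}; 2:lislim {Adv,Conj}; 3:kleelk {Adj,Prep}; 4:dranirn {Prep}; 5:lislim {Adv,Conj}; 6:bit {Adv,Conj}; 7:slokoik {Det}; 8:saustoirp {Det}; 9:kleelk {Adj,Prep}; 10:spask {Adj}.
Rule 5 cannot be satisfied by any choice of tags from the lexicon.
So there is no consistent tagging.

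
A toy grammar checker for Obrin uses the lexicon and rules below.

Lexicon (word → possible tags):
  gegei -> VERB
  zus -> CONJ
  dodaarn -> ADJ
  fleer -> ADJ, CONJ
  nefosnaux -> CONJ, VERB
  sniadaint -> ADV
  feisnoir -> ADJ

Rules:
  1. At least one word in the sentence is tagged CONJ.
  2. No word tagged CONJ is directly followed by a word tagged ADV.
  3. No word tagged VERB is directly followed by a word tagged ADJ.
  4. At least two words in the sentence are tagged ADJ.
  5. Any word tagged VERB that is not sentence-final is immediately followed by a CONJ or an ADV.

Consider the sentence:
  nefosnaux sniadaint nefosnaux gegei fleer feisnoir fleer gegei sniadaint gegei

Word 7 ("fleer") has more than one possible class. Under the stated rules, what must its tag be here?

Candidates per position — 1:nefosnaux {CONJ,VERB}; 2:sniadaint {ADV}; 3:nefosnaux {CONJ,VERB}; 4:gegei {VERB}; 5:fleer {ADJ,CONJ}; 6:feisnoir {ADJ}; 7:fleer {ADJ,CONJ}; 8:gegei {VERB}; 9:sniadaint {ADV}; 10:gegei {VERB}.
Position 1: CONJ is ruled out by rule 2; that leaves VERB.
Position 3: VERB is ruled out by rule 5; that leaves CONJ.
Position 5: ADJ is ruled out by rule 3; that leaves CONJ.
Position 7: CONJ is ruled out by rule 4; that leaves ADJ.
That leaves exactly one tagging: VERB ADV CONJ VERB CONJ ADJ ADJ VERB ADV VERB.
Rule-by-rule: rule 1 ok; rule 2 ok; rule 3 ok; rule 4 ok; rule 5 ok.

ADJ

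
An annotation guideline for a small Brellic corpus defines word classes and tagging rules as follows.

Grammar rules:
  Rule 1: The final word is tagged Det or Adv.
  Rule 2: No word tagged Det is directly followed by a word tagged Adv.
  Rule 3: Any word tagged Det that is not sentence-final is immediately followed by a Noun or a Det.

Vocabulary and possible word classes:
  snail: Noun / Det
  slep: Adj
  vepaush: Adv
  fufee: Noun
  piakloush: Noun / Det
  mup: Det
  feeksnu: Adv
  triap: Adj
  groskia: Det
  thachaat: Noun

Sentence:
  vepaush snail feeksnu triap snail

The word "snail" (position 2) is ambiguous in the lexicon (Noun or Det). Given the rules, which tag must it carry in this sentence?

Candidates per position — 1:vepaush {Adv}; 2:snail {Noun,Det}; 3:feeksnu {Adv}; 4:triap {Adj}; 5:snail {Noun,Det}.
Word 2 cannot be Det — rule 2 would then fail for every completion. It is Noun.
Word 5 cannot be Noun — rule 1 would then fail for every completion. It is Det.
That leaves exactly one tagging: Adv Noun Adv Adj Det.
Checking: rule 1 ✓; rule 2 ✓; rule 3 ✓.

Noun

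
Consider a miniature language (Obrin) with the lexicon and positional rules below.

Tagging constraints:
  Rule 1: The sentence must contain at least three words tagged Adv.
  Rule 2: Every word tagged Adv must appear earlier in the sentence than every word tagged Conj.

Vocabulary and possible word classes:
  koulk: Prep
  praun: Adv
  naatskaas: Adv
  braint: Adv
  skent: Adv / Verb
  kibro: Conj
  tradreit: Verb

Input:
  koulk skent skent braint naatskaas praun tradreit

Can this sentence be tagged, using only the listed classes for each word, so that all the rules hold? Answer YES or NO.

YES

Candidates per position — 1:koulk {Prep}; 2:skent {Adv,Verb}; 3:skent {Adv,Verb}; 4:braint {Adv}; 5:naatskaas {Adv}; 6:praun {Adv}; 7:tradreit {Verb}.
One satisfying assignment: Prep Verb Adv Adv Adv Adv Verb.
Verifying each rule — rule 1 ✓; rule 2 ✓.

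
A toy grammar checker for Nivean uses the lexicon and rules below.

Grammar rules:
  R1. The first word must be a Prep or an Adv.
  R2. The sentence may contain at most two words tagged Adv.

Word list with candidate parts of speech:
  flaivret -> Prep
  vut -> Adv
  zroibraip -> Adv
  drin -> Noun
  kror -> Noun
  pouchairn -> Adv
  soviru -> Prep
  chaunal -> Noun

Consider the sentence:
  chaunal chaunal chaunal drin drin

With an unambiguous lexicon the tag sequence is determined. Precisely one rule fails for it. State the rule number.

1

Fixed tagging: Noun Noun Noun Noun Noun.
Applying the rules: R1 fails, R2 ok.
Only rule 1 fails.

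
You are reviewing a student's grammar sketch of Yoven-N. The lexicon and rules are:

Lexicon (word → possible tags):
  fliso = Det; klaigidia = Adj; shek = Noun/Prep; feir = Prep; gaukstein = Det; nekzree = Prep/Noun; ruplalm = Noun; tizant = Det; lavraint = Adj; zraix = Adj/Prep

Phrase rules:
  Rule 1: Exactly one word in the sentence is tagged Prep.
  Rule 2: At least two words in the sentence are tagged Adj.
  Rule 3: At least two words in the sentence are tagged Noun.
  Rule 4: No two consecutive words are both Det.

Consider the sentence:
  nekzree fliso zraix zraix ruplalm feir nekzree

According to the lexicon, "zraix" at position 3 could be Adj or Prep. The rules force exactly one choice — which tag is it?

Candidates per position — 1:nekzree {Prep,Noun}; 2:fliso {Det}; 3:zraix {Adj,Prep}; 4:zraix {Adj,Prep}; 5:ruplalm {Noun}; 6:feir {Prep}; 7:nekzree {Prep,Noun}.
Position 1: Prep is ruled out by rule 1; that leaves Noun.
Position 3: Prep is ruled out by rule 1; that leaves Adj.
Position 4: Prep is ruled out by rule 1; that leaves Adj.
Position 7: Prep is ruled out by rule 1; that leaves Noun.
The only consistent sequence is: Noun Det Adj Adj Noun Prep Noun.
Check: rule 1 ok; rule 2 ok; rule 3 ok; rule 4 ok.

Adj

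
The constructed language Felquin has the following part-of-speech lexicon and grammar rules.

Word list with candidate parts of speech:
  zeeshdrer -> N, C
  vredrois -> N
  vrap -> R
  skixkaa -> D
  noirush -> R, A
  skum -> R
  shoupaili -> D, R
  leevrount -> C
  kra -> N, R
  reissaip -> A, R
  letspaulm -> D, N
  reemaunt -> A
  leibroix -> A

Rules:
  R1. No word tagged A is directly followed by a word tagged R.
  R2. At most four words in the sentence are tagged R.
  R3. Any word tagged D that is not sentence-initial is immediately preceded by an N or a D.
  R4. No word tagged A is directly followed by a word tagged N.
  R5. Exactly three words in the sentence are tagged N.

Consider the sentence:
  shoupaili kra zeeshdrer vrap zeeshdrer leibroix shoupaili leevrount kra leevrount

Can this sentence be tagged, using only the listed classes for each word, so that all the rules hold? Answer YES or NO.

Candidates per position — 1:shoupaili {D,R}; 2:kra {N,R}; 3:zeeshdrer {N,C}; 4:vrap {R}; 5:zeeshdrer {N,C}; 6:leibroix {A}; 7:shoupaili {D,R}; 8:leevrount {C}; 9:kra {N,R}; 10:leevrount {C}.
Every candidate sequence violates at least one rule; no consistent tagging exists.

NO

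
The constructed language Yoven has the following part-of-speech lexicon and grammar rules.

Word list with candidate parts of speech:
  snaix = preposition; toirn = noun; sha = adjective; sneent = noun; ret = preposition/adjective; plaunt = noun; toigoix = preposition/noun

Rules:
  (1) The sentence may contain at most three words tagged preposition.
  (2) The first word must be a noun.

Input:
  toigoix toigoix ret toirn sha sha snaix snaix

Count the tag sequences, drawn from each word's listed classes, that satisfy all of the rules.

Candidates per position — 1:toigoix {preposition,noun}; 2:toigoix {preposition,noun}; 3:ret {preposition,adjective}; 4:toirn {noun}; 5:sha {adjective}; 6:sha {adjective}; 7:snaix {preposition}; 8:snaix {preposition}.
There are 8 candidate sequences in total.
The sequences that satisfy every rule: noun preposition adjective noun adjective adjective preposition preposition; noun noun preposition noun adjective adjective preposition preposition; noun noun adjective noun adjective adjective preposition preposition.
Count = 3.

3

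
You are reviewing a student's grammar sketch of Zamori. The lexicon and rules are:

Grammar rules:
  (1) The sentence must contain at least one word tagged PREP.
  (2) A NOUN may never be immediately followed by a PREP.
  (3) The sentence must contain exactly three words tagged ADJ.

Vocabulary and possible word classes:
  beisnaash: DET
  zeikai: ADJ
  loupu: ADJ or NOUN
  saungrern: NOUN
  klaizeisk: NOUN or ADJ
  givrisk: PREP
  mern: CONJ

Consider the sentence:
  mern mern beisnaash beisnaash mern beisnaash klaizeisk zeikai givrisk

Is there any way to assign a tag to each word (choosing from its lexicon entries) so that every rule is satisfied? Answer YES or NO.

Candidates per position — 1:mern {CONJ}; 2:mern {CONJ}; 3:beisnaash {DET}; 4:beisnaash {DET}; 5:mern {CONJ}; 6:beisnaash {DET}; 7:klaizeisk {NOUN,ADJ}; 8:zeikai {ADJ}; 9:givrisk {PREP}.
Rule 3 cannot be satisfied by any choice of tags from the lexicon.
So there is no consistent tagging.

NO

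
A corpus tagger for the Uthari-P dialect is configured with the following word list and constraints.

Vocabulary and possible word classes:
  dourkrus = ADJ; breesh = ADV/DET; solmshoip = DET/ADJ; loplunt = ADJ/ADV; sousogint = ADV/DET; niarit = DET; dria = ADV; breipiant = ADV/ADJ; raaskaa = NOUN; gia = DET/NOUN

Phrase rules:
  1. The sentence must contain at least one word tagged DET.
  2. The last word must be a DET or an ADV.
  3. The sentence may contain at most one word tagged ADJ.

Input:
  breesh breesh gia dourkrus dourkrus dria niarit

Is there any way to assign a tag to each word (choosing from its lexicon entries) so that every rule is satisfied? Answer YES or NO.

Candidates per position — 1:breesh {ADV,DET}; 2:breesh {ADV,DET}; 3:gia {DET,NOUN}; 4:dourkrus {ADJ}; 5:dourkrus {ADJ}; 6:dria {ADV}; 7:niarit {DET}.
Rule 3 cannot be satisfied by any choice of tags from the lexicon.
So there is no consistent tagging.

NO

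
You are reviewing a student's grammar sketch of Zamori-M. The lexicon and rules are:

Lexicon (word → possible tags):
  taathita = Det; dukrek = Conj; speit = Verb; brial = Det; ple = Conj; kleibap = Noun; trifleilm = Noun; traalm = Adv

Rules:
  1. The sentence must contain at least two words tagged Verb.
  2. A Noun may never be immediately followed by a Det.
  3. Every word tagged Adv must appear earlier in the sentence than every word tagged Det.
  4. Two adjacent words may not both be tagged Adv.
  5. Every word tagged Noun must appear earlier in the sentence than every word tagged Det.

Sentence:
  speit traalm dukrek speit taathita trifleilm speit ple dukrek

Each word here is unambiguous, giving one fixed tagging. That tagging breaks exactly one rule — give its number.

Fixed tagging: Verb Adv Conj Verb Det Noun Verb Conj Conj.
Checking each rule: R1 ok, R2 ok, R3 ok, R4 ok, R5 fails.
Only rule 5 fails.

5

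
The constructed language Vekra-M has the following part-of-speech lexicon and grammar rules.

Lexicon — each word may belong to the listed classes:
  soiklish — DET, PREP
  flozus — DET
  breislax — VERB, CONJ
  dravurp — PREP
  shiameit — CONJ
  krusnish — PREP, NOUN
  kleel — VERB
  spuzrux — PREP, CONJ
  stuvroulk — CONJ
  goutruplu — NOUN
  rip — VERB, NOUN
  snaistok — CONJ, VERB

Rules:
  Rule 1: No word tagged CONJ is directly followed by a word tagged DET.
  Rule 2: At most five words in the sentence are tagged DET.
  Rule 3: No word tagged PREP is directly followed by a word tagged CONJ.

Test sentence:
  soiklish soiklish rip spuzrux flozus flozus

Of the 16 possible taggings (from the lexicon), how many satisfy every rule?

8

Candidates per position — 1:soiklish {DET,PREP}; 2:soiklish {DET,PREP}; 3:rip {VERB,NOUN}; 4:spuzrux {PREP,CONJ}; 5:flozus {DET}; 6:flozus {DET}.
There are 16 candidate sequences in total.
Checking each against the rules leaves 8 sequences.
Count = 8.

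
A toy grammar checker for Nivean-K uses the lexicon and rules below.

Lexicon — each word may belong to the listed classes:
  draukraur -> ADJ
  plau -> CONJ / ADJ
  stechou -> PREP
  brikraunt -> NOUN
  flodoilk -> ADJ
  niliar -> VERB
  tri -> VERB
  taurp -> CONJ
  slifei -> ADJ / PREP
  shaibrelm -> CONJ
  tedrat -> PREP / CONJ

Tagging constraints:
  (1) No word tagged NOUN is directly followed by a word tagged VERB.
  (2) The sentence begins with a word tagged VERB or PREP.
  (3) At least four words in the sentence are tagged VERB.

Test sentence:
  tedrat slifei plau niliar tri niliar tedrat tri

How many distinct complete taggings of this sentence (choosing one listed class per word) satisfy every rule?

8

Candidates per position — 1:tedrat {PREP,CONJ}; 2:slifei {ADJ,PREP}; 3:plau {CONJ,ADJ}; 4:niliar {VERB}; 5:tri {VERB}; 6:niliar {VERB}; 7:tedrat {PREP,CONJ}; 8:tri {VERB}.
There are 16 candidate sequences in total.
Checking each against the rules leaves 8 sequences.
Count = 8.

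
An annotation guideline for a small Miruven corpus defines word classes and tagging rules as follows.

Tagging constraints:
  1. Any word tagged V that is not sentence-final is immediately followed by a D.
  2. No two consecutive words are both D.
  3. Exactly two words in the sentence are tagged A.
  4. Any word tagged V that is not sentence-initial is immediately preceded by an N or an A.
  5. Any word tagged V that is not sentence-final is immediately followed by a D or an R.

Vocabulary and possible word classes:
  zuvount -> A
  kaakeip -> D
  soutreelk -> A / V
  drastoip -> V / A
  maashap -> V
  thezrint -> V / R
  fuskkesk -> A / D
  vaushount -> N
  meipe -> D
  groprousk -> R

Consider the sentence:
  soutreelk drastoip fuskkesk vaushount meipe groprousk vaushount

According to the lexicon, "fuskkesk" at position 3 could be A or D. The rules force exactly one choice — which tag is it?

D

Candidates per position — 1:soutreelk {A,V}; 2:drastoip {V,A}; 3:fuskkesk {A,D}; 4:vaushount {N}; 5:meipe {D}; 6:groprousk {R}; 7:vaushount {N}.
Word 1 cannot be V — rule 1 would then fail for every completion. It is A.
Position 3: the remaining choice is settled jointly with positions 2 — only D at position 3 is part of a tagging that satisfies every rule.
The only consistent sequence is: A A D N D R N.
Check: rule 1 ✓; rule 2 ✓; rule 3 ✓; rule 4 ✓; rule 5 ✓.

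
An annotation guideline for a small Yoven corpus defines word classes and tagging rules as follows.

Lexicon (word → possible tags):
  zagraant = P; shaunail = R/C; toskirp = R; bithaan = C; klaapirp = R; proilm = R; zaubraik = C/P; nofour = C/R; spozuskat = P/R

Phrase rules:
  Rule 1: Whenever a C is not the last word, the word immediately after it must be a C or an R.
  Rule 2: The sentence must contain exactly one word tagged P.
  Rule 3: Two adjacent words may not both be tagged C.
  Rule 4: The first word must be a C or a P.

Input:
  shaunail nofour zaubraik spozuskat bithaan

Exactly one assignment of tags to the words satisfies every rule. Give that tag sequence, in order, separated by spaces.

Candidates per position — 1:shaunail {R,C}; 2:nofour {C,R}; 3:zaubraik {C,P}; 4:spozuskat {P,R}; 5:bithaan {C}.
Position 1: tagging it R would leave rule 4 unsatisfiable, so it must be C.
Position 2: tagging it C would leave rule 3 unsatisfiable, so it must be R.
The remaining ambiguous positions (3, 4) are resolved jointly — only one combination satisfies every rule.
The only consistent sequence is: C R P R C.
Verifying each rule — rule 1 ✓; rule 2 ✓; rule 3 ✓; rule 4 ✓.

C R P R C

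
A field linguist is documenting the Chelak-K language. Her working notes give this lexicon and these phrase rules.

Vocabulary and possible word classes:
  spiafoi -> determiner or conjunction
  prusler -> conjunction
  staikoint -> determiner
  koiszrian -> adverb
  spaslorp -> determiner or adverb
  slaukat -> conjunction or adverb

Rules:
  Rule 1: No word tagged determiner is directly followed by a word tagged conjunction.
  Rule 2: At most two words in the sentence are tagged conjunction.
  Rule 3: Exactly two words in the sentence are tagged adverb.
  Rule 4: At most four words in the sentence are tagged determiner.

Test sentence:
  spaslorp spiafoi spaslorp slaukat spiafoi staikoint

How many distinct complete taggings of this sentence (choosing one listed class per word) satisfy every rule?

Candidates per position — 1:spaslorp {determiner,adverb}; 2:spiafoi {determiner,conjunction}; 3:spaslorp {determiner,adverb}; 4:slaukat {conjunction,adverb}; 5:spiafoi {determiner,conjunction}; 6:staikoint {determiner}.
There are 32 candidate sequences in total.
Checking each against the rules leaves 9 sequences.
Count = 9.

9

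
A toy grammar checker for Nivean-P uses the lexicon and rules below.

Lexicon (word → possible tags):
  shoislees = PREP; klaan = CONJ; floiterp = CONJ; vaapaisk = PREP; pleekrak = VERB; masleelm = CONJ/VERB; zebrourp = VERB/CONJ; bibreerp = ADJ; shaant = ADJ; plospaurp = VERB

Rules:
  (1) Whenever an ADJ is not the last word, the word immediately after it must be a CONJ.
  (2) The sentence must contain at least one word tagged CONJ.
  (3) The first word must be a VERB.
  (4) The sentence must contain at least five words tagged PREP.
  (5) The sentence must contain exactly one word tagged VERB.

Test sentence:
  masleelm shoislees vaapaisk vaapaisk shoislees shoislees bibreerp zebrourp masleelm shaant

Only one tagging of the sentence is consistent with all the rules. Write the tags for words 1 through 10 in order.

Candidates per position — 1:masleelm {CONJ,VERB}; 2:shoislees {PREP}; 3:vaapaisk {PREP}; 4:vaapaisk {PREP}; 5:shoislees {PREP}; 6:shoislees {PREP}; 7:bibreerp {ADJ}; 8:zebrourp {VERB,CONJ}; 9:masleelm {CONJ,VERB}; 10:shaant {ADJ}.
Position 1: CONJ is ruled out by rule 3; that leaves VERB.
Position 8: VERB is ruled out by rule 1; that leaves CONJ.
Position 9: VERB is ruled out by rule 5; that leaves CONJ.
That leaves exactly one tagging: VERB PREP PREP PREP PREP PREP ADJ CONJ CONJ ADJ.
Rule-by-rule: rule 1 satisfied; rule 2 satisfied; rule 3 satisfied; rule 4 satisfied; rule 5 satisfied.

VERB PREP PREP PREP PREP PREP ADJ CONJ CONJ ADJ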